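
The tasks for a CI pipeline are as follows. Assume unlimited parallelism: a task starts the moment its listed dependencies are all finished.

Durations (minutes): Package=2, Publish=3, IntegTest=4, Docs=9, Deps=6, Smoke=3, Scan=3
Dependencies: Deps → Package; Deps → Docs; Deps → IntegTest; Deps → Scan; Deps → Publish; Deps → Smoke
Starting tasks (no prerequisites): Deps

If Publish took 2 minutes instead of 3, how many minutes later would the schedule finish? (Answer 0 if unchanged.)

Actual critical path: Deps→Docs = 6+9 = 15 ⇒ 15 minutes.
Publish is off the critical path — its longest chain is 9 minutes, giving 6 of slack.
That remains the longest chain; total 15 minutes.
Change in finish: 15 − 15 = +0 minutes.

0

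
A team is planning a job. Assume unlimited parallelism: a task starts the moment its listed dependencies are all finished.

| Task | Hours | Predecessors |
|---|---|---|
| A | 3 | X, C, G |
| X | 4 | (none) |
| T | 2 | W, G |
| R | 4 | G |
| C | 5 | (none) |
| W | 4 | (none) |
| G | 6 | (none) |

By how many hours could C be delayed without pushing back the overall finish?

Critical path: G→R = 6+4 = 10, so the finish is 10 hours.
The longest chain containing C totals 8 hours.
Slack of C = 2 − 0 = 2 hours.

2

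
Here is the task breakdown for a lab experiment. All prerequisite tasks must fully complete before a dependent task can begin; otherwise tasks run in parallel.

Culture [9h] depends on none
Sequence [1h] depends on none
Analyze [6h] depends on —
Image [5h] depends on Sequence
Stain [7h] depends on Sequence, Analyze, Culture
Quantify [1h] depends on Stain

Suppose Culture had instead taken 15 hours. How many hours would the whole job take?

The binding path is Culture→Stain→Quantify = 9+7+1 = 17; finish at 17 hours.
Since Culture is critical, the +6 change carries straight to that chain (now 23 hours).
That remains the longest chain; total 23 hours.

23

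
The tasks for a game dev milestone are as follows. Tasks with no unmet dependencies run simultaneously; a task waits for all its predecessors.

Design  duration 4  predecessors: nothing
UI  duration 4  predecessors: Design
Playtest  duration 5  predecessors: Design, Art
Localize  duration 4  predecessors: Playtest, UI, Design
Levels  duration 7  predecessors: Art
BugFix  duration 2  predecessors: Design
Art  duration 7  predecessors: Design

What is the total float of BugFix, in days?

14

Critical path: Design→Art→Playtest→Localize = 4+7+5+4 = 20, so the finish is 20 days.
Longest path through BugFix: 6 days (earliest finish 6, latest finish 20).
So BugFix can slip 20 − 6 = 14 days.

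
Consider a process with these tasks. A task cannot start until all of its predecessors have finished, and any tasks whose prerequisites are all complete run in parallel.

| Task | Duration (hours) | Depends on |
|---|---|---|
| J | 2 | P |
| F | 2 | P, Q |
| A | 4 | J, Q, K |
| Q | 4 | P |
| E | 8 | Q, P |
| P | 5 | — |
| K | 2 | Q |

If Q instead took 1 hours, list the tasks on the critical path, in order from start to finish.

P, Q, E

As given, the longest chain is P→Q→E = 5+4+8 = 17, so the finish is 17 hours.
Q is on the critical path; changing it to 1 makes that path 14 hours.
That remains the longest chain; total 14 hours.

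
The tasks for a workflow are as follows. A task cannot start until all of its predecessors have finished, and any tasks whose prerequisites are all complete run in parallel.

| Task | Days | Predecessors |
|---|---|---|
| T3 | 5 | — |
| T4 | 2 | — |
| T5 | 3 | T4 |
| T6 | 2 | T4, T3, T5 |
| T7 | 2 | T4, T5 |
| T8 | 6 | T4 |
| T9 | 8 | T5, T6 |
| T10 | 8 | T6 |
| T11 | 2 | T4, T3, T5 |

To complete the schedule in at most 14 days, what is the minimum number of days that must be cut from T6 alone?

1

Current finish: 15 days; target: 14.
T6 is on every critical path, so each day cut from T6 cuts the finish by one (this holds down to a finish of 14).
Need 15 − 14 = 1 day off T6 → T6 becomes 1 day, finish becomes 14.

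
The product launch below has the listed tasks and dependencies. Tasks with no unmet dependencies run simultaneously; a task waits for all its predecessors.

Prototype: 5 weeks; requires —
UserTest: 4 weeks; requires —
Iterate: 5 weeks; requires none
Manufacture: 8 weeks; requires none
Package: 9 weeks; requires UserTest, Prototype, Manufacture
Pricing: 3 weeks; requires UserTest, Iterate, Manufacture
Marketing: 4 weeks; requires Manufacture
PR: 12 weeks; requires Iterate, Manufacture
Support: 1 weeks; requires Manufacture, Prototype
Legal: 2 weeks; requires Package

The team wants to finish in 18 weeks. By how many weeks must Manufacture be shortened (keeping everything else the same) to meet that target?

Current finish: 20 weeks; target: 18.
Manufacture is on every critical path, so each week cut from Manufacture cuts the finish by one (this holds down to a finish of 17).
Need 20 − 18 = 2 weeks off Manufacture → Manufacture becomes 6 weeks, finish becomes 18.

2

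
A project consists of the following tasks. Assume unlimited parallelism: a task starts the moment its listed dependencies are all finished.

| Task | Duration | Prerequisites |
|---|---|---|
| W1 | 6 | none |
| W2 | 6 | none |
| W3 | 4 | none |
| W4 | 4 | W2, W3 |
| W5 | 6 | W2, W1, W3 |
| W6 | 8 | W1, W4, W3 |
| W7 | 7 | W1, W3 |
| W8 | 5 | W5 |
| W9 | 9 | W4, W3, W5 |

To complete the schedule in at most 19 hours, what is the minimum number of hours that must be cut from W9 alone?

Current finish: 21 hours; target: 19.
W9 is on every critical path, so each hour cut from W9 cuts the finish by one (this holds down to a finish of 18).
Need 21 − 19 = 2 hours off W9 → W9 becomes 7 hours, finish becomes 19.

2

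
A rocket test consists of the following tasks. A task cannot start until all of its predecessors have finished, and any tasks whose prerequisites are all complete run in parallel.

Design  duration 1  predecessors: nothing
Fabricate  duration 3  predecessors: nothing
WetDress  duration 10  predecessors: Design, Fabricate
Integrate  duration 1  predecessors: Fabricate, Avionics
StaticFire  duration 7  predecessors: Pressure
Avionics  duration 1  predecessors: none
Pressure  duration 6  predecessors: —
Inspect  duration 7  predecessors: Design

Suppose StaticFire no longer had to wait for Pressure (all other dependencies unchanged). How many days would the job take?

Before: longest chain Fabricate→WetDress = 3+10 = 13, finish 13.
Without Pressure→StaticFire, StaticFire's earliest start moves from 6 to 0.
New critical path: Fabricate→WetDress = 3+10 = 13 ⇒ 13 days.

13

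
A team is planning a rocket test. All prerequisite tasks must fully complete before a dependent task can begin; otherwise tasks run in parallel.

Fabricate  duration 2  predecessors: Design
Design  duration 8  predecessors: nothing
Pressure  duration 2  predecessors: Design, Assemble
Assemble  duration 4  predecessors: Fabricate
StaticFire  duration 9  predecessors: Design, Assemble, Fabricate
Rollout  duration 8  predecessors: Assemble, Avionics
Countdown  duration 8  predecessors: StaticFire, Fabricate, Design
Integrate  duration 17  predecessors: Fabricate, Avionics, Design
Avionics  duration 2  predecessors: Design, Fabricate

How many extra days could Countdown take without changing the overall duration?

Critical path: Design→Fabricate→Assemble→StaticFire→Countdown = 8+2+4+9+8 = 31, so the finish is 31 days.
Longest path through Countdown: 31 days (earliest finish 31, latest finish 31).
So Countdown can slip 31 − 31 = 0 days.

0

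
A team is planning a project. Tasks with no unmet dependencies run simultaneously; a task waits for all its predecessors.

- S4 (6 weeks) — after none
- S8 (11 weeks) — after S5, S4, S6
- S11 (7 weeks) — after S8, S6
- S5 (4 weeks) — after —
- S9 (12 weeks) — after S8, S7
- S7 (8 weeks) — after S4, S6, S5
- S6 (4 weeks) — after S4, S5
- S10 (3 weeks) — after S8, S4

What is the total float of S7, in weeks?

The longest chain is S4→S6→S8→S9 = 6+4+11+12 = 33; overall finish 33 weeks.
The longest chain containing S7 totals 30 weeks.
Slack of S7 = 13 − 10 = 3 weeks.

3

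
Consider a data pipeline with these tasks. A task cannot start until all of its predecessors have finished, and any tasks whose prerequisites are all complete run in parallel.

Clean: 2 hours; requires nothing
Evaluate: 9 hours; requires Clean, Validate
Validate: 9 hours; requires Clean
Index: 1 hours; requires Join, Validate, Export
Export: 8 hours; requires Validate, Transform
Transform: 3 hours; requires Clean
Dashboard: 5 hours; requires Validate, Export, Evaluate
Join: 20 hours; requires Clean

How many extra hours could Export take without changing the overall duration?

1

The longest chain is Clean→Validate→Evaluate→Dashboard = 2+9+9+5 = 25; overall finish 25 hours.
Longest path through Export: 24 hours (earliest finish 19, latest finish 20).
Slack of Export = 12 − 11 = 1 hour.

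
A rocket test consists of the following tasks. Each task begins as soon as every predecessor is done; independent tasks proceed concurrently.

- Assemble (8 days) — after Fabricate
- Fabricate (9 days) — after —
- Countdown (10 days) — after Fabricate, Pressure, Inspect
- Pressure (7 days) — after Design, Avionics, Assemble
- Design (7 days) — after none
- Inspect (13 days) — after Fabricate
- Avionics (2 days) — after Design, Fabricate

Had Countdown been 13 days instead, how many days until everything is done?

37

The binding path is Fabricate→Assemble→Pressure→Countdown = 9+8+7+10 = 34; finish at 34 days.
Countdown is on the critical path; changing it to 13 makes that path 37 days.
The critical path is still Fabricate→Assemble→Pressure→Countdown; finish is now 37 days.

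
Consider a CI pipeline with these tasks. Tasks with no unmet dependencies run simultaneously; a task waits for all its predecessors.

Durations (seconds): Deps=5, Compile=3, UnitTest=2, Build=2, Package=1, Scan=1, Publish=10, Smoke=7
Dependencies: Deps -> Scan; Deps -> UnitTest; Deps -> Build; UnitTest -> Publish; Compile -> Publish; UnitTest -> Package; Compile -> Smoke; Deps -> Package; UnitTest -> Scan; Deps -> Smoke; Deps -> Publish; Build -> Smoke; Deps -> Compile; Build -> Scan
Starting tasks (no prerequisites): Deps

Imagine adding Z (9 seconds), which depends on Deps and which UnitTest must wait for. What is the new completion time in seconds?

Originally the schedule takes 18 seconds.
With Z inserted, UnitTest now waits for max(Deps, Z).
New critical path: Deps→Z→UnitTest→Publish = 5+9+2+10 = 26 ⇒ 26 seconds.

26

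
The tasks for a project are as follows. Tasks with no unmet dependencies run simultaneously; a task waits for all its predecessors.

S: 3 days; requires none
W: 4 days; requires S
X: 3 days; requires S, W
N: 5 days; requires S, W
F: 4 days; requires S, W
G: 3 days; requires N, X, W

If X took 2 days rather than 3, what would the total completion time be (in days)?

15

Critical path before the change: S→W→N→G = 3+4+5+3 = 15 giving 15 days.
X is off the critical path — its longest chain is 13 days, giving 2 of slack.
The critical path is still S→W→N→G; finish is now 15 days.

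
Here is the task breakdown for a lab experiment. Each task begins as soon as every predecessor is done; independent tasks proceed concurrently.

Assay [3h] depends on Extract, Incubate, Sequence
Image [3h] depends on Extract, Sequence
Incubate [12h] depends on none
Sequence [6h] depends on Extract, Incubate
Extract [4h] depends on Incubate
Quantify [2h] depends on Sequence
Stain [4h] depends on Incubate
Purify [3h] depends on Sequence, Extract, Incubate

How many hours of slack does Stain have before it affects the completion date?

The longest chain is Incubate→Extract→Sequence→Purify = 12+4+6+3 = 25; overall finish 25 hours.
Stain finishes as early as 16 and must finish by 25.
Float = 25 − 16 = 9.

9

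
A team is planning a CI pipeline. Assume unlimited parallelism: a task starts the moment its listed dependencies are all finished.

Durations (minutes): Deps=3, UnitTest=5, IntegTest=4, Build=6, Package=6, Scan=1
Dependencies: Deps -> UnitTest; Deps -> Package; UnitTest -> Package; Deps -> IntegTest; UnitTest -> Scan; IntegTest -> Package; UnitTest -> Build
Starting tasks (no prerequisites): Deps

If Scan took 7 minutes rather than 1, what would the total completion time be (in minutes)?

Baseline: Deps→UnitTest→Build = 3+5+6 = 14 → 14 minutes.
Scan has 5 minutes of float (longest path through it is 9).
The binding chain switches to Deps→UnitTest→Scan = 3+5+7 = 15; finish 15 minutes.

15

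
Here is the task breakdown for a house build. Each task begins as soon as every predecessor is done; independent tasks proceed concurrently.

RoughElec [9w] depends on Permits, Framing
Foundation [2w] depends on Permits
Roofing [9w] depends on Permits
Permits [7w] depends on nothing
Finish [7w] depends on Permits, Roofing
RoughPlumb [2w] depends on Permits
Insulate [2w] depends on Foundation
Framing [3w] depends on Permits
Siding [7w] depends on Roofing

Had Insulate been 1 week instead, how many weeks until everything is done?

Critical path before the change: Permits→Roofing→Siding = 7+9+7 = 23 giving 23 weeks.
The longest path through Insulate is only 11 weeks, so Insulate has float 12.
That remains the longest chain; total 23 weeks.

23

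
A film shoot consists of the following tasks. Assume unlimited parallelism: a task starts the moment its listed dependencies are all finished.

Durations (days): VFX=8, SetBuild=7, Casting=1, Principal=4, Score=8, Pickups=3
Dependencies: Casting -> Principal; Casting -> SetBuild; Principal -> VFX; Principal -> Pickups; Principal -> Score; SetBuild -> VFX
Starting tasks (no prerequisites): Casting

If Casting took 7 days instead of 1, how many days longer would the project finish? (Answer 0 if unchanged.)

6

Actual critical path: Casting→SetBuild→VFX = 1+7+8 = 16 ⇒ 16 days.
Casting is on the critical path; changing it to 7 makes that path 22 days.
The critical path is still Casting→SetBuild→VFX; finish is now 22 days.
Change in finish: 22 − 16 = +6 days.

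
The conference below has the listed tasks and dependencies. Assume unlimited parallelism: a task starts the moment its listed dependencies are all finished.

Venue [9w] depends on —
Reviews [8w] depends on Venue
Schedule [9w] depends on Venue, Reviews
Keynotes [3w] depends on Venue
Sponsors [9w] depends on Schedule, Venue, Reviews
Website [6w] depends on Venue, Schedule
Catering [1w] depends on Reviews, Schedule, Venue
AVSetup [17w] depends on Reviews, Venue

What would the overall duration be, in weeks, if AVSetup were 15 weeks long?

Critical path before the change: Venue→Reviews→Schedule→Sponsors = 9+8+9+9 = 35 giving 35 weeks.
AVSetup is off the critical path — its longest chain is 34 weeks, giving 1 of slack.
No other chain overtakes it, so the finish is 35 weeks.

35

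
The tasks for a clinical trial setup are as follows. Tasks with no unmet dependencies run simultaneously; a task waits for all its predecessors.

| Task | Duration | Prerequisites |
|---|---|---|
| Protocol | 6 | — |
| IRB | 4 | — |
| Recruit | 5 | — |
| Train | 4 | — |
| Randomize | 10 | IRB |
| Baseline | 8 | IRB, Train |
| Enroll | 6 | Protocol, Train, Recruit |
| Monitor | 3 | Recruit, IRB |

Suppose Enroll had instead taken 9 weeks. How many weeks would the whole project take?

Critical path before the change: IRB→Randomize = 4+10 = 14 giving 14 weeks.
The longest path through Enroll is only 12 weeks, so Enroll has float 2.
New critical path: Protocol→Enroll = 6+9 = 15 ⇒ 15 weeks.

15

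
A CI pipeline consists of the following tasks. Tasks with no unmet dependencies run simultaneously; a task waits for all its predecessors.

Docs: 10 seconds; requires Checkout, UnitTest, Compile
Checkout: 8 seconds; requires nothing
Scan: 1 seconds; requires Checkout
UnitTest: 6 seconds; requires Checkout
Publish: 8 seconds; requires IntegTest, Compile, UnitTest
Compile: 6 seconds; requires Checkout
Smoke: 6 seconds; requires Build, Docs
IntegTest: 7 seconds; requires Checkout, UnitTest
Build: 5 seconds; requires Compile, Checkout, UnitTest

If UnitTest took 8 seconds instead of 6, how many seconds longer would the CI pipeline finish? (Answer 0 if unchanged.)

Baseline: Checkout→UnitTest→Docs→Smoke = 8+6+10+6 = 30 → 30 seconds.
UnitTest lies on that path, so at 8 seconds the path becomes 32 seconds.
No other chain overtakes it, so the finish is 32 seconds.
Change in finish: 32 − 30 = +2 seconds.

2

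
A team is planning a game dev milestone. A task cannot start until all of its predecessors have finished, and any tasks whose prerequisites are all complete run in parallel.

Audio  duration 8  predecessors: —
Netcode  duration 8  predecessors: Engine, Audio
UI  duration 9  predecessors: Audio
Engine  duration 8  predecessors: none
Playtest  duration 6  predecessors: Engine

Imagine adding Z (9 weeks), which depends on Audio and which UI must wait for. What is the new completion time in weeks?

Originally the job takes 17 weeks.
With Z inserted, UI now waits for max(Audio, Z).
New critical path: Audio→Z→UI = 8+9+9 = 26 ⇒ 26 weeks.

26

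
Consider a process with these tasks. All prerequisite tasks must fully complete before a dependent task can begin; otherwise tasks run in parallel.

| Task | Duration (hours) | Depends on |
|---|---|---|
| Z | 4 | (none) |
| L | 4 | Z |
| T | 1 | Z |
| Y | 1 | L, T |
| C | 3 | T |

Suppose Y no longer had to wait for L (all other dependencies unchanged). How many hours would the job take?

Before: longest chain Z→L→Y = 4+4+1 = 9, finish 9.
Without L→Y, Y's earliest start moves from 8 to 5.
After: Z→L = 4+4 = 8 → 8 hours.

8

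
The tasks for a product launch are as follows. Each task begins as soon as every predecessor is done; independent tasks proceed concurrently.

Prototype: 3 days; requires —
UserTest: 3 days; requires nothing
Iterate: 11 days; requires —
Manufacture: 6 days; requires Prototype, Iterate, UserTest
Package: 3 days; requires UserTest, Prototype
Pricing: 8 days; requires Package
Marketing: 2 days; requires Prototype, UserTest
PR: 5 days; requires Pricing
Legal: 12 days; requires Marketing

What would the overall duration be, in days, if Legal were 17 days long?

22

Actual critical path: Prototype→Package→Pricing→PR = 3+3+8+5 = 19 ⇒ 19 days.
Legal has 2 days of float (longest path through it is 17).
The binding chain switches to Prototype→Marketing→Legal = 3+2+17 = 22; finish 22 days.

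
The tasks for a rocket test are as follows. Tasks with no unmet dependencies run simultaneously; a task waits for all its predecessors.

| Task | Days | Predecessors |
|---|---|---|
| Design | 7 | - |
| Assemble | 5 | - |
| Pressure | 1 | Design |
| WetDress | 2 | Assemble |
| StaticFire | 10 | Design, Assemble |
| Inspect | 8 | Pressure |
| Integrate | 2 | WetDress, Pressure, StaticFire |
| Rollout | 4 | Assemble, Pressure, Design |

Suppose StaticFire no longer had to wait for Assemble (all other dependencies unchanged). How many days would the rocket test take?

Before: longest chain Design→StaticFire→Integrate = 7+10+2 = 19, finish 19.
Dropping Assemble→StaticFire doesn't change StaticFire's earliest start (7); another predecessor still binds.
The longest chain is now Design→StaticFire→Integrate = 7+10+2 = 19, so the rocket test takes 19 days.

19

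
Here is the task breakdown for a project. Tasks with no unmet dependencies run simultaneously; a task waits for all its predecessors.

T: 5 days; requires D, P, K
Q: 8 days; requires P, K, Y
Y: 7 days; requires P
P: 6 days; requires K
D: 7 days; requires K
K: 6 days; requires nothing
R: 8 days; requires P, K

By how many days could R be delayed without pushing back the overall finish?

K→P→Y→Q = 6+6+7+8 = 27 sets the makespan at 27 days.
Longest path through R: 20 days (earliest finish 20, latest finish 27).
Float = 27 − 20 = 7.

7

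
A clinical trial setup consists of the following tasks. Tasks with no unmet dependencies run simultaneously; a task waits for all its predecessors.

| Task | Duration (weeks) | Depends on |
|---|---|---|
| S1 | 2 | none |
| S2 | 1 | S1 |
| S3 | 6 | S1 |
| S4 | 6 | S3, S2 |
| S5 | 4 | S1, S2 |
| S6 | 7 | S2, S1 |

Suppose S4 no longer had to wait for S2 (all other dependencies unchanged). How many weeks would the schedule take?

Before: longest chain S1→S3→S4 = 2+6+6 = 14, finish 14.
Dropping S2→S4 doesn't change S4's earliest start (8); another predecessor still binds.
After: S1→S3→S4 = 2+6+6 = 14 → 14 weeks.

14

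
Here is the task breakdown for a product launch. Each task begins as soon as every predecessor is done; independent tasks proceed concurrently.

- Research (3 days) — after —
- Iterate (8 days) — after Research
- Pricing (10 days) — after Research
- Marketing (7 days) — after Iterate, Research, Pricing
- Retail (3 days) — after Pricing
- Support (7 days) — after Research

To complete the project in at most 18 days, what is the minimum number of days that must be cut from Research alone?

2

Current finish: 20 days; target: 18.
Research is on every critical path, so each day cut from Research cuts the finish by one (this holds down to a finish of 18).
Need 20 − 18 = 2 days off Research → Research becomes 1 day, finish becomes 18.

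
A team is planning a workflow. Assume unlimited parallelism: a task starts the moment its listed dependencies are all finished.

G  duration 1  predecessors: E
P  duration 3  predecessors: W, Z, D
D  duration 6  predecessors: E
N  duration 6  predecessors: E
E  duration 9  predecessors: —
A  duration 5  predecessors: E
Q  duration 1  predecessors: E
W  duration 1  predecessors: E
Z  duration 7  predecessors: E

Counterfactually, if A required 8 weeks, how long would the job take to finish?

19

Baseline: E→Z→P = 9+7+3 = 19 → 19 weeks.
The longest path through A is only 14 weeks, so A has float 5.
No other chain overtakes it, so the finish is 19 weeks.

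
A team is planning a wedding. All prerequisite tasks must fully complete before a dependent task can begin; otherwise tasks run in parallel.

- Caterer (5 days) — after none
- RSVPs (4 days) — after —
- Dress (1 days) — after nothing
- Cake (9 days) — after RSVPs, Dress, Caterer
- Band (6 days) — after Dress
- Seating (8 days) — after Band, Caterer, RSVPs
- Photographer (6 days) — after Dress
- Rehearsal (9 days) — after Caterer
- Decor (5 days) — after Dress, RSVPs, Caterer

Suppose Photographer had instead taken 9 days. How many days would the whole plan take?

15

The binding path is Dress→Band→Seating = 1+6+8 = 15; finish at 15 days.
Photographer has 8 days of float (longest path through it is 7).
That remains the longest chain; total 15 days.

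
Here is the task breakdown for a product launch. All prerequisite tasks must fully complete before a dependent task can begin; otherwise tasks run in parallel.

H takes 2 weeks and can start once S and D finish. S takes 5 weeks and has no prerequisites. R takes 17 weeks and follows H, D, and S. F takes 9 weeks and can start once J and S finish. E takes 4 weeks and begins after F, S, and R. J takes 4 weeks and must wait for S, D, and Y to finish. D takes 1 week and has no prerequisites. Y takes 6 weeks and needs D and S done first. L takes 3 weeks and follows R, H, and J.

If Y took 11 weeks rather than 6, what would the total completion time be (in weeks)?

The binding path is S→Y→J→F→E = 5+6+4+9+4 = 28; finish at 28 weeks.
Y lies on that path, so at 11 weeks the path becomes 33 weeks.
That remains the longest chain; total 33 weeks.

33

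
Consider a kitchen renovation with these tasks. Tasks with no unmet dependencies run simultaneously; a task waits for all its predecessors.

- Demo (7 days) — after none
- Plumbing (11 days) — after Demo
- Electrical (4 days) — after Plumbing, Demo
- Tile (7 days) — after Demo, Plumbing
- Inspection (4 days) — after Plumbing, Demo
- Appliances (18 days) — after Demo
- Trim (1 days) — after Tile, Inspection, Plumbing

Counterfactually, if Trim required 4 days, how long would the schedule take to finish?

Actual critical path: Demo→Plumbing→Tile→Trim = 7+11+7+1 = 26 ⇒ 26 days.
Since Trim is critical, the +3 change carries straight to that chain (now 29 days).
No other chain overtakes it, so the finish is 29 days.

29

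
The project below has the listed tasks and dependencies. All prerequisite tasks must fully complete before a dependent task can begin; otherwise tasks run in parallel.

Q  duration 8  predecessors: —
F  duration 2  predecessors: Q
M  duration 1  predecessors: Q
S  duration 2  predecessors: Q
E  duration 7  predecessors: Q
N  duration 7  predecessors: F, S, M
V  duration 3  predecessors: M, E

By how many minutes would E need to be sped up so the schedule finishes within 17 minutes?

1

Current finish: 18 minutes; target: 17.
E is on every critical path, so each minute cut from E cuts the finish by one (this holds down to a finish of 17).
Need 18 − 17 = 1 minute off E → E becomes 6 minutes, finish becomes 17.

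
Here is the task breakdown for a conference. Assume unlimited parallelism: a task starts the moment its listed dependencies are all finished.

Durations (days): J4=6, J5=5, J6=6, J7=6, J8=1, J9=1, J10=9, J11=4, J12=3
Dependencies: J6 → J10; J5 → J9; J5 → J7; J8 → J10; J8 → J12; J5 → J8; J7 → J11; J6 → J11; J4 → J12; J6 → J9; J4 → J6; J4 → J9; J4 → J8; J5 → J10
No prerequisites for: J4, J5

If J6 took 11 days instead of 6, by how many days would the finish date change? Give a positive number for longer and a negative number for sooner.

5

Baseline: J4→J6→J10 = 6+6+9 = 21 → 21 days.
J6 lies on that path, so at 11 days the path becomes 26 days.
No other chain overtakes it, so the finish is 26 days.
Change in finish: 26 − 21 = +5 days.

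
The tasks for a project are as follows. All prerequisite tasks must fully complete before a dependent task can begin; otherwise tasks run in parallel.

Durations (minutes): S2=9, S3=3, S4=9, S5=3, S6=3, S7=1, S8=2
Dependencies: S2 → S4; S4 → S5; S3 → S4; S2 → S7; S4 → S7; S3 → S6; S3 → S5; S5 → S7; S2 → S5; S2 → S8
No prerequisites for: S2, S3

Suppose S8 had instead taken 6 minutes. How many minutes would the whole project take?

22

Critical path before the change: S2→S4→S5→S7 = 9+9+3+1 = 22 giving 22 minutes.
The longest path through S8 is only 11 minutes, so S8 has float 11.
That remains the longest chain; total 22 minutes.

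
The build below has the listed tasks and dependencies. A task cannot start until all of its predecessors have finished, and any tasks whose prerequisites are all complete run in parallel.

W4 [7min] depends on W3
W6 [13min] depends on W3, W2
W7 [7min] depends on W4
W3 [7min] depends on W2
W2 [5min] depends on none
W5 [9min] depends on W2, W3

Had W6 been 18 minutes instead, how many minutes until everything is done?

30

As given, the longest chain is W2→W3→W4→W7 = 5+7+7+7 = 26, so the finish is 26 minutes.
The longest path through W6 is only 25 minutes, so W6 has float 1.
Now W2→W3→W6 = 5+7+18 = 30 is longest, so the finish becomes 30 minutes.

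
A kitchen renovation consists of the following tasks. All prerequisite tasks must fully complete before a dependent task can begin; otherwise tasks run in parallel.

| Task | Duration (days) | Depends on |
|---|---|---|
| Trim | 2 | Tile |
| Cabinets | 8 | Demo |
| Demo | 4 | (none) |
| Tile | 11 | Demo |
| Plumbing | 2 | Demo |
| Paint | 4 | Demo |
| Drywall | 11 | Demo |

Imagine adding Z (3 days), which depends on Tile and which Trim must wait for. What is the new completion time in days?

20

Originally the job takes 17 days.
With Z inserted, Trim now waits for max(Tile, Z).
New critical path: Demo→Tile→Z→Trim = 4+11+3+2 = 20 ⇒ 20 days.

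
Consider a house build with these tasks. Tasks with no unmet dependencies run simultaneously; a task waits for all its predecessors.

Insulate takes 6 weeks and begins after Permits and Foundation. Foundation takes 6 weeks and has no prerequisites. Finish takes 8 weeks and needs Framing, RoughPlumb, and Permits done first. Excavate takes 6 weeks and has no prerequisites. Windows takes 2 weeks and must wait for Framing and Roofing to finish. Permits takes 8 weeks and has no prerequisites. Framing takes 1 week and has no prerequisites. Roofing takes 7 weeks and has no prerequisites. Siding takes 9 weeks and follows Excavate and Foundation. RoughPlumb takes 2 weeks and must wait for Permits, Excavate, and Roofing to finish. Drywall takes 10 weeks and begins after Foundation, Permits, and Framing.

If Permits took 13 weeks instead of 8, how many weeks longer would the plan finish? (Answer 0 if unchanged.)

5

Baseline: Permits→RoughPlumb→Finish = 8+2+8 = 18 → 18 weeks.
Since Permits is critical, the +5 change carries straight to that chain (now 23 weeks).
The critical path is still Permits→RoughPlumb→Finish; finish is now 23 weeks.
Change in finish: 23 − 18 = +5 weeks.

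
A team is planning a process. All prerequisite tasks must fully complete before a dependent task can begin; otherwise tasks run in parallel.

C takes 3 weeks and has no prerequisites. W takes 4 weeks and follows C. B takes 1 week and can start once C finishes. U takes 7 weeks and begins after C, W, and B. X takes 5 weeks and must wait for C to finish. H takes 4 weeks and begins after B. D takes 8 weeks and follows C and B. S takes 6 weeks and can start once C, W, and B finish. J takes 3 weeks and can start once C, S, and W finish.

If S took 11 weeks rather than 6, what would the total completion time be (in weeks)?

Critical path before the change: C→W→S→J = 3+4+6+3 = 16 giving 16 weeks.
S lies on that path, so at 11 weeks the path becomes 21 weeks.
No other chain overtakes it, so the finish is 21 weeks.

21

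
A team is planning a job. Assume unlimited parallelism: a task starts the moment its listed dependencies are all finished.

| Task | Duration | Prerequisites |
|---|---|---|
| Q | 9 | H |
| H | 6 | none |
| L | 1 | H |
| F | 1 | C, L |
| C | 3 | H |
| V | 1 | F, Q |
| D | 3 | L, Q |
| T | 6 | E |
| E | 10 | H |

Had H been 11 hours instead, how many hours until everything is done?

27

Critical path before the change: H→E→T = 6+10+6 = 22 giving 22 hours.
Since H is critical, the +5 change carries straight to that chain (now 27 hours).
That remains the longest chain; total 27 hours.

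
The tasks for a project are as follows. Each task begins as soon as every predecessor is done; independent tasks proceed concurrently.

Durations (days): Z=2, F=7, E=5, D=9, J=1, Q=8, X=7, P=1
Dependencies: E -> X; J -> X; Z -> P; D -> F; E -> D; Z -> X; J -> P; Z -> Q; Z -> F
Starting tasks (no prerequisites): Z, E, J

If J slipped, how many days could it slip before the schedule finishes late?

13

Critical path: E→D→F = 5+9+7 = 21, so the finish is 21 days.
Longest path through J: 8 days (earliest finish 1, latest finish 14).
Slack of J = 13 − 0 = 13 days.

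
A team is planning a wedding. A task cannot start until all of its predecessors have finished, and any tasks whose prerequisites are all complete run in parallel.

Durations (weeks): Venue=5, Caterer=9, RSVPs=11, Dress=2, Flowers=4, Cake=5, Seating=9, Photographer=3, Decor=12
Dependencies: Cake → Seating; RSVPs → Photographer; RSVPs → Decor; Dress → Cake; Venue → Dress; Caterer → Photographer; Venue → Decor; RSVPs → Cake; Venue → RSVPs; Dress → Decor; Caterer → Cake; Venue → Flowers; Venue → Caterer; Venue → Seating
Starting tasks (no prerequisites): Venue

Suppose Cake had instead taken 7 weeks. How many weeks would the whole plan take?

The binding path is Venue→RSVPs→Cake→Seating = 5+11+5+9 = 30; finish at 30 weeks.
Cake lies on that path, so at 7 weeks the path becomes 32 weeks.
That remains the longest chain; total 32 weeks.

32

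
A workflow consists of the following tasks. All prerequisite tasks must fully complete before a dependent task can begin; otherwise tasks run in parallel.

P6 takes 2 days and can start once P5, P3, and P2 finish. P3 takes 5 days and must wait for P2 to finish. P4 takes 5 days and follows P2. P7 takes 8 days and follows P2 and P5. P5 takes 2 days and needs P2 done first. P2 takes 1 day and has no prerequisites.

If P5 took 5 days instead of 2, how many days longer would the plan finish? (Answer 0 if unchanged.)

3

Baseline: P2→P5→P7 = 1+2+8 = 11 → 11 days.
P5 lies on that path, so at 5 days the path becomes 14 days.
That remains the longest chain; total 14 days.
Change in finish: 14 − 11 = +3 days.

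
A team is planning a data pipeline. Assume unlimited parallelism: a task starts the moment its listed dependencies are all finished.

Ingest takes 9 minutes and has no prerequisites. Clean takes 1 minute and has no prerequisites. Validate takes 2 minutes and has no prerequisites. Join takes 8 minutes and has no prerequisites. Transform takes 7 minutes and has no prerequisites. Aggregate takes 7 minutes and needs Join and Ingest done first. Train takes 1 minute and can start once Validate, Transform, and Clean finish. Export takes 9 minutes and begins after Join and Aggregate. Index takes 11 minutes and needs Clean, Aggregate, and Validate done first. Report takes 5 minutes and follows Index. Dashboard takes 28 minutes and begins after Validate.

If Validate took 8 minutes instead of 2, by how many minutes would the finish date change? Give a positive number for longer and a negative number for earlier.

4

The binding path is Ingest→Aggregate→Index→Report = 9+7+11+5 = 32; finish at 32 minutes.
The longest path through Validate is only 30 minutes, so Validate has float 2.
Now Validate→Dashboard = 8+28 = 36 is longest, so the finish becomes 36 minutes.
Change in finish: 36 − 32 = +4 minutes.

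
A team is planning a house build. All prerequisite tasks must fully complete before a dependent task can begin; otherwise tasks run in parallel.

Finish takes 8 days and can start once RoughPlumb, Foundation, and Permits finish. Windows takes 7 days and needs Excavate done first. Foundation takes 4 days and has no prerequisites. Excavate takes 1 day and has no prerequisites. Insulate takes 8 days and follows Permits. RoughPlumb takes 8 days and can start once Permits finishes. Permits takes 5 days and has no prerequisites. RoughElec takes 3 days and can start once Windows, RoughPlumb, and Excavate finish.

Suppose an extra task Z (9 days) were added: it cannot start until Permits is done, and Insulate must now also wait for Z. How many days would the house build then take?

22

Originally the house build takes 21 days.
With Z inserted, Insulate now waits for max(Permits, Z).
New critical path: Permits→Z→Insulate = 5+9+8 = 22 ⇒ 22 days.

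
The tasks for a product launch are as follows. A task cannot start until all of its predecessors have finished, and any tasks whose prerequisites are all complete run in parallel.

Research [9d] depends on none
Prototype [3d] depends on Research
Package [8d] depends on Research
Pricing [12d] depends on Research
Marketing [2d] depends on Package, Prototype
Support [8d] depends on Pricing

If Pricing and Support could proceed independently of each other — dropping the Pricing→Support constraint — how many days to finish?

With the dependency in place, Research→Pricing→Support = 9+12+8 = 29 sets the finish at 29 days.
Without Pricing→Support, Support's earliest start moves from 21 to 0.
New critical path: Research→Pricing = 9+12 = 21 ⇒ 21 days.

21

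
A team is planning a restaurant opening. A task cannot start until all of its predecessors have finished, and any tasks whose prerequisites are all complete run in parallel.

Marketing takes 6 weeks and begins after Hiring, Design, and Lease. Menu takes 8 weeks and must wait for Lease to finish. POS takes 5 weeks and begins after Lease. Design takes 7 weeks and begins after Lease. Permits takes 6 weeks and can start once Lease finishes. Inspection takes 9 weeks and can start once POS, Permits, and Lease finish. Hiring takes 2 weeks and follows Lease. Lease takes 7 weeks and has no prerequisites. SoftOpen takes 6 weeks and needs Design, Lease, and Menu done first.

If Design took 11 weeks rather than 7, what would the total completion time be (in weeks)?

24

As given, the longest chain is Lease→Permits→Inspection = 7+6+9 = 22, so the finish is 22 weeks.
Design has 2 weeks of float (longest path through it is 20).
Now Lease→Design→Marketing = 7+11+6 = 24 is longest, so the finish becomes 24 weeks.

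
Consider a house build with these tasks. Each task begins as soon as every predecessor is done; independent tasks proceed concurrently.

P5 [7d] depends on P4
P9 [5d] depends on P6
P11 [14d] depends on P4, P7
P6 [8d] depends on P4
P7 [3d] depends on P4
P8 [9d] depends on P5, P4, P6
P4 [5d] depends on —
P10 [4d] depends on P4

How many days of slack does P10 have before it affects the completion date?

Critical path: P4→P6→P8 = 5+8+9 = 22, so the finish is 22 days.
The longest chain containing P10 totals 9 days.
Float = 22 − 9 = 13.

13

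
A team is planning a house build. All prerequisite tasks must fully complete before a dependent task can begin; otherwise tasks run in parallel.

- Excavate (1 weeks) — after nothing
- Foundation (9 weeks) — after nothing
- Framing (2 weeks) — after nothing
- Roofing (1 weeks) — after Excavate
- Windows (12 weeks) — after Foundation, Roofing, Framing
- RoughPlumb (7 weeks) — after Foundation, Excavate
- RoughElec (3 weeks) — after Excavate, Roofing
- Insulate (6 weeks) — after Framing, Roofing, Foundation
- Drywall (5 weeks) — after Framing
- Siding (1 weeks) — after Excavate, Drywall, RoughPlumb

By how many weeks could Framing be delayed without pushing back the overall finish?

7

The longest chain is Foundation→Windows = 9+12 = 21; overall finish 21 weeks.
Longest path through Framing: 14 weeks (earliest finish 2, latest finish 9).
Float = 21 − 14 = 7.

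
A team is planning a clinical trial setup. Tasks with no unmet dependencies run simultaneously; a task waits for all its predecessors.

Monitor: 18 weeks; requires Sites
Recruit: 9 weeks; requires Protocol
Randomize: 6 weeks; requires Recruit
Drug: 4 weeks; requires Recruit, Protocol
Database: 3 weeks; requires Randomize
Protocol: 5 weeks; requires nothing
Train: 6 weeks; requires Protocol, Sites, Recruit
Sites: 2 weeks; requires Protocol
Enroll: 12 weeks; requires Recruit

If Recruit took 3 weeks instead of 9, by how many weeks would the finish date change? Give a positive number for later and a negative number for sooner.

Baseline: Protocol→Recruit→Enroll = 5+9+12 = 26 → 26 weeks.
Recruit is on the critical path; changing it to 3 makes that path 20 weeks.
Now Protocol→Sites→Monitor = 5+2+18 = 25 is longest, so the finish becomes 25 weeks.
Change in finish: 25 − 26 = -1 weeks.

-1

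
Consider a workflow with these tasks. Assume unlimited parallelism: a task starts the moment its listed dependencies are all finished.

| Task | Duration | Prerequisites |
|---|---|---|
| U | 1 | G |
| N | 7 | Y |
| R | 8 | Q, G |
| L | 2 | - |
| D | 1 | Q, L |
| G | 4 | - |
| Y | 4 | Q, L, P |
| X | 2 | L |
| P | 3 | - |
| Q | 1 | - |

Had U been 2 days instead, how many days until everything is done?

The binding path is P→Y→N = 3+4+7 = 14; finish at 14 days.
The longest path through U is only 5 days, so U has float 9.
The critical path is still P→Y→N; finish is now 14 days.

14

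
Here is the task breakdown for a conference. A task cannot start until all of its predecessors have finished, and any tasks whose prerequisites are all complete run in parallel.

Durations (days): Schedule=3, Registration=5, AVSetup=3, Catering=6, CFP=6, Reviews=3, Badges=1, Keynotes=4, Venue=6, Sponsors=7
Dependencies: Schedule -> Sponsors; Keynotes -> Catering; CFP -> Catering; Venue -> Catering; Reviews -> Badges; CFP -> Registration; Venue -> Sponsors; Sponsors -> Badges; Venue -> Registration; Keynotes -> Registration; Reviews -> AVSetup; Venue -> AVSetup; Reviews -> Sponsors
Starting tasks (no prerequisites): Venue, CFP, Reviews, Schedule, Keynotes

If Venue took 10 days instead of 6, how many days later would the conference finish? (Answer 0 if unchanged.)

The binding path is Venue→Sponsors→Badges = 6+7+1 = 14; finish at 14 days.
Venue is on the critical path; changing it to 10 makes that path 18 days.
No other chain overtakes it, so the finish is 18 days.
Change in finish: 18 − 14 = +4 days.

4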